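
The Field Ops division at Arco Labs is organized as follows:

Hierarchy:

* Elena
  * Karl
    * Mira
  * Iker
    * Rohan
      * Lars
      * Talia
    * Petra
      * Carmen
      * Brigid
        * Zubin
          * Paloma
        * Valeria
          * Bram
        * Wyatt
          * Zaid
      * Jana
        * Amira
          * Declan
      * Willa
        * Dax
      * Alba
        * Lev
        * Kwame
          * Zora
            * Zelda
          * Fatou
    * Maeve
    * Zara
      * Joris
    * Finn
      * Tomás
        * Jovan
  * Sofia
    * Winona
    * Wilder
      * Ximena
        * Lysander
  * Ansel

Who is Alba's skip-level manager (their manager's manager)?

Alba reports to Petra, and Petra reports to Iker. So Alba's skip-level manager is Iker.

Iker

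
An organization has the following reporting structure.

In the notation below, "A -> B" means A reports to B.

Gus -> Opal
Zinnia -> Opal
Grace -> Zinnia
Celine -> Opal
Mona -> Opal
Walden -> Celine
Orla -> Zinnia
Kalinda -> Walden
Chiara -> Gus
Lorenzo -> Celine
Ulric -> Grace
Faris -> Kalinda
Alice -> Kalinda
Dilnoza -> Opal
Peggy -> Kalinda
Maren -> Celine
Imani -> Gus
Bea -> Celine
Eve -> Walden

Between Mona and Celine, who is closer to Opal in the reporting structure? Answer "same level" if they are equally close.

Both Mona and Celine are 1 level below Opal.

same level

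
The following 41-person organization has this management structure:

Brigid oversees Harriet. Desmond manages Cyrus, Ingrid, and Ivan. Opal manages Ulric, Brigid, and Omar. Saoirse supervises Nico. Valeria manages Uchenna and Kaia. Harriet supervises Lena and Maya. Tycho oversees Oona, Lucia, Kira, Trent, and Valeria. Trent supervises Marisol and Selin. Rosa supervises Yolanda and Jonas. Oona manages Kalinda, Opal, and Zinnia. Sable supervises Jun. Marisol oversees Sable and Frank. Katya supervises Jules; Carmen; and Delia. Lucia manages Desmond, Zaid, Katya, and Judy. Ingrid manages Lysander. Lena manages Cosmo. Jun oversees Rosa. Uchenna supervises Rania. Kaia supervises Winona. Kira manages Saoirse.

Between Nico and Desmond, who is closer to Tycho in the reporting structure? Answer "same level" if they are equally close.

Nico is 3 levels below Tycho; Desmond is 2. Desmond is higher.

Desmond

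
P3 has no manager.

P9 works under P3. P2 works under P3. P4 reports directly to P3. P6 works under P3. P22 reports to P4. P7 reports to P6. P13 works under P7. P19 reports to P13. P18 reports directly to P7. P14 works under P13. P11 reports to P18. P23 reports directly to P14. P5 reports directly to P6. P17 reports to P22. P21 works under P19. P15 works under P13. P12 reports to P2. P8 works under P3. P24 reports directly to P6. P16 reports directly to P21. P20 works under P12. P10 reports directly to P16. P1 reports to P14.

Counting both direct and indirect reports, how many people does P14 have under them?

2

P14 directly manages P23, P1. P23 has no reports. P1 has no reports. So P14's organization is 2 direct reports plus everyone under them: 1 + 1 = 2.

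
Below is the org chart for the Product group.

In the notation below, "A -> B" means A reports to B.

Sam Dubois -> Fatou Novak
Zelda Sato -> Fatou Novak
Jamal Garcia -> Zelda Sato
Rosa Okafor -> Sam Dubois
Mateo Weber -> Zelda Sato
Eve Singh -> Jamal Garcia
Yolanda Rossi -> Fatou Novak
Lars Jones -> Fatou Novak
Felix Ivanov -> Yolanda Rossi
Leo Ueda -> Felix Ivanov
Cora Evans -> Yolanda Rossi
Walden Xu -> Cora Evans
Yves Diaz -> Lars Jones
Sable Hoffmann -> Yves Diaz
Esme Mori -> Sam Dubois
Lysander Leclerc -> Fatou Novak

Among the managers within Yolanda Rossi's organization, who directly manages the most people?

Direct-report counts within Yolanda Rossi's organization: Yolanda Rossi has 2; Cora Evans has 1; Felix Ivanov has 1. The largest is 2, held by Yolanda Rossi.

Yolanda Rossi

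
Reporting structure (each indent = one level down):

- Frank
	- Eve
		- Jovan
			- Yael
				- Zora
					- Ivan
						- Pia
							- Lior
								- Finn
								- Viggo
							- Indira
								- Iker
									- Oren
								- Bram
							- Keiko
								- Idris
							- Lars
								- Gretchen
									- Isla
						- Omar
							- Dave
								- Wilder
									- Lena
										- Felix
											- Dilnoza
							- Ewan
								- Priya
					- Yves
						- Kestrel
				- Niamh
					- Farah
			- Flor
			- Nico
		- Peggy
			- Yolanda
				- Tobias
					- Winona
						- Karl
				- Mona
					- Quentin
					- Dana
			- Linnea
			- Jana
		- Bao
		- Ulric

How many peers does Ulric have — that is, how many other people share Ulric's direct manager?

Ulric reports to Eve. Eve's other direct reports are Jovan, Peggy, Bao — 3 peers.

3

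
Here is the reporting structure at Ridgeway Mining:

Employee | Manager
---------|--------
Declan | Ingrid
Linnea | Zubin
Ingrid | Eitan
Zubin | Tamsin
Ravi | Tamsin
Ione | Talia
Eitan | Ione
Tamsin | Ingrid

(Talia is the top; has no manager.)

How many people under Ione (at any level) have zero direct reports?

3

The people in Ione's organization with no one reporting to them are Declan, Ravi, Linnea. That is 3.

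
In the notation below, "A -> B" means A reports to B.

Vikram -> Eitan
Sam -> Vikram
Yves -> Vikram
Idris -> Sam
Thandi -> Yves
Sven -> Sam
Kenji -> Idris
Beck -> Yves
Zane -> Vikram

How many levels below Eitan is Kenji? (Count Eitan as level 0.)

Chain from Kenji up to Eitan: Kenji → Idris → Sam → Vikram → Eitan. That is 4 steps up, so Kenji is 4 levels below Eitan.

4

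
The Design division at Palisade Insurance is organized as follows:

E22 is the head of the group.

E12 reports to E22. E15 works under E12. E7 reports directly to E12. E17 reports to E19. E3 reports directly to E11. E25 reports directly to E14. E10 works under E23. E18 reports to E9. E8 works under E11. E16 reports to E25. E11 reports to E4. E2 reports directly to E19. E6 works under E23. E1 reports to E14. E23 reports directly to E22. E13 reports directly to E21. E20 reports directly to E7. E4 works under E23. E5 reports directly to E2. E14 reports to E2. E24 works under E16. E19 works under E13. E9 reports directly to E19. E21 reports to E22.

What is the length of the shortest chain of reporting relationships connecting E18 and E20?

8

E18 is 5 levels below E22, and E20 is 3 levels below E22 (their lowest common manager). The shortest path runs up from E18 to E22 and back down to E20: 5 + 3 = 8 links.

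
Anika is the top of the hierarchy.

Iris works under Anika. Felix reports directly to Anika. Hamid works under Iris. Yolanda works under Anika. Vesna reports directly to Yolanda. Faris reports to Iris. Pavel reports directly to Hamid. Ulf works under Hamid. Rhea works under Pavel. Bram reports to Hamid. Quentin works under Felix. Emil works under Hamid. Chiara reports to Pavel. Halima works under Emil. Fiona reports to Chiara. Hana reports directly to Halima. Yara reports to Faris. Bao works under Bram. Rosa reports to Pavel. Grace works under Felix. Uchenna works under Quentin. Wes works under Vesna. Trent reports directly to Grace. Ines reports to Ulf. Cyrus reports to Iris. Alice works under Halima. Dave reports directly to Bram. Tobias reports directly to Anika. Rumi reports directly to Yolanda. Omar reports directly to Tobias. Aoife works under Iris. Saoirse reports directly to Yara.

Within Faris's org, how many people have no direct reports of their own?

The only person in Faris's organization with no one reporting to them is Saoirse. That is 1.

1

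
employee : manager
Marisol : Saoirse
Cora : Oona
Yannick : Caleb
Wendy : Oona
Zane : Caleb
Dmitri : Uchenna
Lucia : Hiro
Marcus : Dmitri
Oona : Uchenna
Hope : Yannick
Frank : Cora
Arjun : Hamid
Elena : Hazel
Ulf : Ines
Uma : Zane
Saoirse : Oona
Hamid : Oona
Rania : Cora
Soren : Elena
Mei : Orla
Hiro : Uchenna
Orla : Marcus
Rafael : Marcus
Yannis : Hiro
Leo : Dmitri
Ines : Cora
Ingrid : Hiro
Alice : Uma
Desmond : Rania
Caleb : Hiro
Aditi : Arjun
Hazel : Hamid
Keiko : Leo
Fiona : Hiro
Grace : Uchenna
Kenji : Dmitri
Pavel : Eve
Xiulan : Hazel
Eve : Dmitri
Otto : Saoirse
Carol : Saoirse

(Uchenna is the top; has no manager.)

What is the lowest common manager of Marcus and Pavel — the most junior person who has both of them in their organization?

Dmitri

Marcus's chain of managers is Dmitri, Uchenna. Pavel's chain of managers is Eve, Dmitri, Uchenna. The first manager that appears in both chains is Dmitri.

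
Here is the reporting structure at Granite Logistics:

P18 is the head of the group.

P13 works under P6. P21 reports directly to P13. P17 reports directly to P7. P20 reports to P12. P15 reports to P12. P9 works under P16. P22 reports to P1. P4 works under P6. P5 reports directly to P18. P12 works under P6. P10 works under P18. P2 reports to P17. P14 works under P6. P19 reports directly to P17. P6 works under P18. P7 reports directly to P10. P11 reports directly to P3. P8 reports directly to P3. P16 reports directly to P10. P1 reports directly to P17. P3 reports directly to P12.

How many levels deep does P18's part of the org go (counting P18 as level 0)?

The longest chain under P18 runs P18 → P10 → P7 → P17 → P1 → P22, which is 5 levels below P18.

5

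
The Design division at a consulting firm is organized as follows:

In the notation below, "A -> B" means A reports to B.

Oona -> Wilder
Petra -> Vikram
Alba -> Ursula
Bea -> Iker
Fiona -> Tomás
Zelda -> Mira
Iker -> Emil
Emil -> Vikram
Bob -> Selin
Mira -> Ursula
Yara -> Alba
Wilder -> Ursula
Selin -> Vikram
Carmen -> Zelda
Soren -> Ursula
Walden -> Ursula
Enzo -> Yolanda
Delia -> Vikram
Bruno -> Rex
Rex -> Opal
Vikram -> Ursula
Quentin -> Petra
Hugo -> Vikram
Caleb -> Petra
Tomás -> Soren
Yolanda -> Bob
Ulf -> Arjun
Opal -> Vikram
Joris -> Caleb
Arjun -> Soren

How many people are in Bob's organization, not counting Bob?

Bob directly manages Yolanda. Under Yolanda: Enzo (1). That's 2 in total.

2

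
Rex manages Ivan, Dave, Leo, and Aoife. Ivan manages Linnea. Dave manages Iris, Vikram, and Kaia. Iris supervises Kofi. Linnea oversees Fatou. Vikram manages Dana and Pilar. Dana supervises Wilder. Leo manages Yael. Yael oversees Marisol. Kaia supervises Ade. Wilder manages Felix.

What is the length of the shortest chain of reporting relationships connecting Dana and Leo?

4

Dana is 3 levels below Rex, and Leo is 1 level below Rex (their lowest common manager). The shortest path runs up from Dana to Rex and back down to Leo: 3 + 1 = 4 links.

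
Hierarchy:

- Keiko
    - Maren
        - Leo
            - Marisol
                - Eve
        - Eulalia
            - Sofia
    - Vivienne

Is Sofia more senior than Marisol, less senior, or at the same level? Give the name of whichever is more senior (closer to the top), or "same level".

same level

Both Sofia and Marisol are 3 levels below Keiko.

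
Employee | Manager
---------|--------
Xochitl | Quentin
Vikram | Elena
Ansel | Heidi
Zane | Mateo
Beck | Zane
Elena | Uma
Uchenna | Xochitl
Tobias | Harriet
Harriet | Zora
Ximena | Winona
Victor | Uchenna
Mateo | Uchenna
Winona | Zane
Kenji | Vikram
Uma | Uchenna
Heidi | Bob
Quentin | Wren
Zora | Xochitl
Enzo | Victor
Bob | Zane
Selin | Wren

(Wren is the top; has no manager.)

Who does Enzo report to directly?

Victor

Enzo reports directly to Victor.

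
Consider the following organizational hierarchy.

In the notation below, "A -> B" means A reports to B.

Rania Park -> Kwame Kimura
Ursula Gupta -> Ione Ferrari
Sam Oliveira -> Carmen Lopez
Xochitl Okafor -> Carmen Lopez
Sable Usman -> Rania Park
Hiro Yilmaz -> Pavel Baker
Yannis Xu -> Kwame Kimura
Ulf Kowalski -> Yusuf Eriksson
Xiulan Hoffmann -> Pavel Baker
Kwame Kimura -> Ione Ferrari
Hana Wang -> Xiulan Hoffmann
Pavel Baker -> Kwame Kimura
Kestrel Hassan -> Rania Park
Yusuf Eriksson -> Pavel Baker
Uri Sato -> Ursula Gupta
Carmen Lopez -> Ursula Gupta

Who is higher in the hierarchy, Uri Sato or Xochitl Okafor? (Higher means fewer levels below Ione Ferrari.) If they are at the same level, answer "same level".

Uri Sato

Uri Sato is 2 levels below Ione Ferrari; Xochitl Okafor is 3. Uri Sato is higher.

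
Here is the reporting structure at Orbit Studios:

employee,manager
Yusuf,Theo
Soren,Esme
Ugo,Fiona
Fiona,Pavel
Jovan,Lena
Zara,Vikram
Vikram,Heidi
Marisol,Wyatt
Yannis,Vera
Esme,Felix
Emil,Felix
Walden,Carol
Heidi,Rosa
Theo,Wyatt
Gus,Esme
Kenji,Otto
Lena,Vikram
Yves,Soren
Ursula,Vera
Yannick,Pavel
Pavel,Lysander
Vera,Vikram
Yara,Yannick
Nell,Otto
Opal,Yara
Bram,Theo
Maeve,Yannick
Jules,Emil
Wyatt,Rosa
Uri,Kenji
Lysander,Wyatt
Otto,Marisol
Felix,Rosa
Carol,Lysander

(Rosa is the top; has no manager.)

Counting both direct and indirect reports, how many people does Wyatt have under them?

18

Wyatt directly manages Lysander, Marisol, Theo. Under Lysander: Carol, Walden, Pavel, Fiona, Ugo, Yannick, Maeve, Yara, Opal (9). Under Marisol: Otto, Nell, Kenji, Uri (4). Under Theo: Bram, Yusuf (2). So Wyatt's organization is 3 direct reports plus everyone under them: 10 + 5 + 3 = 18.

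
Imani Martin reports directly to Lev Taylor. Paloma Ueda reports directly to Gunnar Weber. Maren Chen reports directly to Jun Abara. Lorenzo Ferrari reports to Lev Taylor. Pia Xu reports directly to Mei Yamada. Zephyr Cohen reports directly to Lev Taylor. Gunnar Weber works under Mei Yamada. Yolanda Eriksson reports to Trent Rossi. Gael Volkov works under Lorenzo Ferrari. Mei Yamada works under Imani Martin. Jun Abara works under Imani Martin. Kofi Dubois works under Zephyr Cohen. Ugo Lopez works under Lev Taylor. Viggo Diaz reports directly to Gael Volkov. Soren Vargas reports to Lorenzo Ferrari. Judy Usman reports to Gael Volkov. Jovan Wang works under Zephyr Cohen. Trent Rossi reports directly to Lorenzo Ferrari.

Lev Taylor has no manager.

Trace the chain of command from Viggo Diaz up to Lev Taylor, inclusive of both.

Viggo Diaz -> Gael Volkov -> Lorenzo Ferrari -> Lev Taylor

Viggo Diaz reports to Gael Volkov. Gael Volkov reports to Lorenzo Ferrari. Lorenzo Ferrari reports to Lev Taylor. Lev Taylor is at the top.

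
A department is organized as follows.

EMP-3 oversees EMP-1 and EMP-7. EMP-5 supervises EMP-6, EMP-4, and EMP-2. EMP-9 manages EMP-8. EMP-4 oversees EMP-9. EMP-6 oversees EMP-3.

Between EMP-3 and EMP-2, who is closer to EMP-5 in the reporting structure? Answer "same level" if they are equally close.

EMP-2

EMP-3 is 2 levels below EMP-5; EMP-2 is 1. EMP-2 is higher.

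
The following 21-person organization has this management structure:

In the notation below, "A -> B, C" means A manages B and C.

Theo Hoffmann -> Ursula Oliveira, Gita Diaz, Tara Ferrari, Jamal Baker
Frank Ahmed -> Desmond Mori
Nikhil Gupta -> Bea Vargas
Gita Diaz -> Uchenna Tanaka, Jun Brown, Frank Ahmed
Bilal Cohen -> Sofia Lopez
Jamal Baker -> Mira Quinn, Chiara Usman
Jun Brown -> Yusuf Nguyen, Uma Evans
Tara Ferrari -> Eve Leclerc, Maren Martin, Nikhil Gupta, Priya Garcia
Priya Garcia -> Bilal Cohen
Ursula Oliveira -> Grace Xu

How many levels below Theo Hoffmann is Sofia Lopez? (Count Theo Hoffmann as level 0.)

Chain from Sofia Lopez up to Theo Hoffmann: Sofia Lopez → Bilal Cohen → Priya Garcia → Tara Ferrari → Theo Hoffmann. That is 4 steps up, so Sofia Lopez is 4 levels below Theo Hoffmann.

4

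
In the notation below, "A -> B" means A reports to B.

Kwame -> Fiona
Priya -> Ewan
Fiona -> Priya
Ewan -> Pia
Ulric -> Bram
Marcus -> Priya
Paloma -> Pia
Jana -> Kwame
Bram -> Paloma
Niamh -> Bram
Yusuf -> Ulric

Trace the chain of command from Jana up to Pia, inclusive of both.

Jana reports to Kwame. Kwame reports to Fiona. Fiona reports to Priya. Priya reports to Ewan. Ewan reports to Pia. Pia is at the top.

Jana -> Kwame -> Fiona -> Priya -> Ewan -> Pia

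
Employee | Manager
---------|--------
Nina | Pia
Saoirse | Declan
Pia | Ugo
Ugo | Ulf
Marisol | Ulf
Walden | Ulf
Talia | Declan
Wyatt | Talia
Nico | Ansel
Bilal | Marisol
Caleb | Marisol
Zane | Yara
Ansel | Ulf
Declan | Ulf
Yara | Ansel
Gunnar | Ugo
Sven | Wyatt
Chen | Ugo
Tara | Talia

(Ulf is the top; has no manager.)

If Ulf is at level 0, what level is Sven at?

4

Chain from Sven up to Ulf: Sven → Wyatt → Talia → Declan → Ulf. That is 4 steps up, so Sven is 4 levels below Ulf.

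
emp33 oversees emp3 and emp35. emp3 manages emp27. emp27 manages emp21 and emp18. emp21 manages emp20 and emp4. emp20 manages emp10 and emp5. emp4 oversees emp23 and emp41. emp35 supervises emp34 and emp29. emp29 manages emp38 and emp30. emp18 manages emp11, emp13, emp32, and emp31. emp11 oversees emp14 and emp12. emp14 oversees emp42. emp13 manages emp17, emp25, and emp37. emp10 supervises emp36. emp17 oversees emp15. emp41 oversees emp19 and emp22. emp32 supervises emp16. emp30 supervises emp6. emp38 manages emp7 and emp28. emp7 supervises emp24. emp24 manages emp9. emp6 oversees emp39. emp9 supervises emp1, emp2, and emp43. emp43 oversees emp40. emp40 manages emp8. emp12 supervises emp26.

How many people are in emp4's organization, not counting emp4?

4

emp4 directly manages emp41, emp23. Under emp41: emp19, emp22 (2). emp23 has no reports. So emp4's organization is 2 direct reports plus everyone under them: 3 + 1 = 4.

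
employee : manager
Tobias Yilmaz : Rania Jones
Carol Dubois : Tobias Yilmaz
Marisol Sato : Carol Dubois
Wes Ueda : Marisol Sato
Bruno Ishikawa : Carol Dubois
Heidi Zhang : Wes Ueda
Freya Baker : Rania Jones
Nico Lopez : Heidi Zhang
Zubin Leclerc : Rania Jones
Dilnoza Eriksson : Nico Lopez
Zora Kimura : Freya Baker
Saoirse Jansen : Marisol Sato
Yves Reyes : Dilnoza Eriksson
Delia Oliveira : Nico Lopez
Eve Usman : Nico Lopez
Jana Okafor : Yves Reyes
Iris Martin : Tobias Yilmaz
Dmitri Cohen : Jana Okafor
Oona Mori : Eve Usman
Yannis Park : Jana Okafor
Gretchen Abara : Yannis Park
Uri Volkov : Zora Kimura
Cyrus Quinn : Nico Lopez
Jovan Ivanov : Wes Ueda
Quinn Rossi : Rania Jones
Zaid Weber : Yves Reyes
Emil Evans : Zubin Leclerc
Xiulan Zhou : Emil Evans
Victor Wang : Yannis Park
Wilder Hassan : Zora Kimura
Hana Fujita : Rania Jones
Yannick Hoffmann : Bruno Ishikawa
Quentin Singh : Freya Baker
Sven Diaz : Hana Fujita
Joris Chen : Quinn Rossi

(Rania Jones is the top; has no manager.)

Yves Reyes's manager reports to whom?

Nico Lopez

Yves Reyes reports to Dilnoza Eriksson, and Dilnoza Eriksson reports to Nico Lopez. So Yves Reyes's skip-level manager is Nico Lopez.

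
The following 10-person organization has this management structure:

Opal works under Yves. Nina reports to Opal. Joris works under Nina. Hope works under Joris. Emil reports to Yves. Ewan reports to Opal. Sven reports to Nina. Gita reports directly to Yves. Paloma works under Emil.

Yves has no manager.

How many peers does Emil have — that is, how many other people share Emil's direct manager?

Emil reports to Yves. Yves's other direct reports are Opal, Gita — 2 peers.

2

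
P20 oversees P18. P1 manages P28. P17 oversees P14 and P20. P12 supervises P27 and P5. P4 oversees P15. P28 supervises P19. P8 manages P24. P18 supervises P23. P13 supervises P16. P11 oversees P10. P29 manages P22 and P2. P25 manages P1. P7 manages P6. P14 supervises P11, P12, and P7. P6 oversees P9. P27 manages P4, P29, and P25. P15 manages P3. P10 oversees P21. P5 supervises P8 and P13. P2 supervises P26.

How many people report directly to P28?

P28 directly manages P19. That is 1 direct report.

1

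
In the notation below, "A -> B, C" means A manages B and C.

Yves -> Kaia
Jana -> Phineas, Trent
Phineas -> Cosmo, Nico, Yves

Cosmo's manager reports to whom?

Jana

Cosmo reports to Phineas, and Phineas reports to Jana. So Cosmo's skip-level manager is Jana.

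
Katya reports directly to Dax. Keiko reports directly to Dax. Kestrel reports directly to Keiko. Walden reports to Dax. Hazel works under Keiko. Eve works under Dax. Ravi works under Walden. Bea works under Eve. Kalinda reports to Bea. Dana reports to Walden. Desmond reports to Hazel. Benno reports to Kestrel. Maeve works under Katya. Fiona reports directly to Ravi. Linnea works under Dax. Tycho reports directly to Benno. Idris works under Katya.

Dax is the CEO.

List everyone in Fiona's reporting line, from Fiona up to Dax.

Fiona reports to Ravi. Ravi reports to Walden. Walden reports to Dax. Dax is at the top.

Fiona -> Ravi -> Walden -> Dax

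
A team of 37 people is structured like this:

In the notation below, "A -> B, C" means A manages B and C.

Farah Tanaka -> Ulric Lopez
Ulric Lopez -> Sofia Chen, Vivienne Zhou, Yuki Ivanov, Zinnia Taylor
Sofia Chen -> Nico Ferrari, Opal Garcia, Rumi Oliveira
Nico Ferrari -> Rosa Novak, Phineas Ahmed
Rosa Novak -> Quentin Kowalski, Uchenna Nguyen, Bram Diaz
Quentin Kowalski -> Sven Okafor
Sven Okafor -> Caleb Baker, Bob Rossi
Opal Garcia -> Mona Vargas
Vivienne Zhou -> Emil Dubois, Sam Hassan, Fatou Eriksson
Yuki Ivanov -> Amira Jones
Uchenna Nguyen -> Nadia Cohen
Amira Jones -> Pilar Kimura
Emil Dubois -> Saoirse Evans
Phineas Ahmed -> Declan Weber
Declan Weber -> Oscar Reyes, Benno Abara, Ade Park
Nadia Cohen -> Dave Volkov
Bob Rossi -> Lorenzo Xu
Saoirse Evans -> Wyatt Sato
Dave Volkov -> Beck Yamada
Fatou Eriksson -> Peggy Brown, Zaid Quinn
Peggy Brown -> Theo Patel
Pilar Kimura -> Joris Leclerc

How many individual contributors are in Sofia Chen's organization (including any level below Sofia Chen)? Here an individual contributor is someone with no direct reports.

9

The people in Sofia Chen's organization with no one reporting to them are Rumi Oliveira, Mona Vargas, Ade Park, Benno Abara, Oscar Reyes, Bram Diaz, Beck Yamada, Lorenzo Xu, Caleb Baker. That is 9.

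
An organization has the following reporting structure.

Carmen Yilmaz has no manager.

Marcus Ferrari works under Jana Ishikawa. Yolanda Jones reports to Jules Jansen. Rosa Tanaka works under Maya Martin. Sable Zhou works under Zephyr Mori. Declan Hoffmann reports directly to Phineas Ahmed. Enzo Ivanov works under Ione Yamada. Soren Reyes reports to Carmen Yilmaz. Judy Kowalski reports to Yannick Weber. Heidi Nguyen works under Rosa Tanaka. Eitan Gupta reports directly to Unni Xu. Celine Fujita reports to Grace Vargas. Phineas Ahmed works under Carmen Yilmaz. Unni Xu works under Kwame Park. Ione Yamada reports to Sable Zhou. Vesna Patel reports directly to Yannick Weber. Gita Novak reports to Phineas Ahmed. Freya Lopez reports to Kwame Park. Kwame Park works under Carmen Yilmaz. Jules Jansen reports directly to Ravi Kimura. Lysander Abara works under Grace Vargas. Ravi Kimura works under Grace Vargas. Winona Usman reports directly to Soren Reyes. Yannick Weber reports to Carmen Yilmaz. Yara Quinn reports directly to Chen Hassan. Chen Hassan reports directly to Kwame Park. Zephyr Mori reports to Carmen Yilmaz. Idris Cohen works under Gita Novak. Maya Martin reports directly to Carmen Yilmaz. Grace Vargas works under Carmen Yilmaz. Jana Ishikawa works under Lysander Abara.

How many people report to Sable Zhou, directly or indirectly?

2

Sable Zhou directly manages Ione Yamada. Under Ione Yamada: Enzo Ivanov (1). That's 2 in total.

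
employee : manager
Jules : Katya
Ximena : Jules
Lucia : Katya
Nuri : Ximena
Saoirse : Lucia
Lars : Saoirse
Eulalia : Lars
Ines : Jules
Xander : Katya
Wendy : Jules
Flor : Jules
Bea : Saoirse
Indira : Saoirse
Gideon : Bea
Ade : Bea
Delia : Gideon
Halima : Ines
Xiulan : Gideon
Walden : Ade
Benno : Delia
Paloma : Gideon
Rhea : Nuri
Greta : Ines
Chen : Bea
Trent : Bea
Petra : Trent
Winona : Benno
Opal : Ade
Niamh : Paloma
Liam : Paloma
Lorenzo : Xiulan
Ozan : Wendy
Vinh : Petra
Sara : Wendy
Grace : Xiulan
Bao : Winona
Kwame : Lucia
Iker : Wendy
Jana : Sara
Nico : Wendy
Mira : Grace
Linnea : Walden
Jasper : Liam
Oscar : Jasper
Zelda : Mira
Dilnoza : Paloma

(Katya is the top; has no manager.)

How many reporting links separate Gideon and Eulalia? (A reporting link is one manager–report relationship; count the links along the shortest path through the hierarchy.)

Gideon is 2 levels below Saoirse, and Eulalia is 2 levels below Saoirse (their lowest common manager). The shortest path runs up from Gideon to Saoirse and back down to Eulalia: 2 + 2 = 4 links.

4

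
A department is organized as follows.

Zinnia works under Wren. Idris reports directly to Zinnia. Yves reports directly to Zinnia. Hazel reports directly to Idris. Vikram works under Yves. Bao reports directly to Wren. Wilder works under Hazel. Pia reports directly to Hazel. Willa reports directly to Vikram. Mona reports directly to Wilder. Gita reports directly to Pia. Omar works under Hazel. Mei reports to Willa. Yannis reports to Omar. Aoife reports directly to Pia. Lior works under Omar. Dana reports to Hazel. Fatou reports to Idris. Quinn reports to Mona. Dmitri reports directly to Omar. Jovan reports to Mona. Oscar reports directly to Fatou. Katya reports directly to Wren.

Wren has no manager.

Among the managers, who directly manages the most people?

Hazel

Direct-report counts: Wren has 3; Zinnia has 2; Yves has 1; Vikram has 1; Willa has 1; Idris has 2; Fatou has 1; Hazel has 4; Omar has 3; Pia has 2; Wilder has 1; Mona has 2. The largest is 4, held by Hazel.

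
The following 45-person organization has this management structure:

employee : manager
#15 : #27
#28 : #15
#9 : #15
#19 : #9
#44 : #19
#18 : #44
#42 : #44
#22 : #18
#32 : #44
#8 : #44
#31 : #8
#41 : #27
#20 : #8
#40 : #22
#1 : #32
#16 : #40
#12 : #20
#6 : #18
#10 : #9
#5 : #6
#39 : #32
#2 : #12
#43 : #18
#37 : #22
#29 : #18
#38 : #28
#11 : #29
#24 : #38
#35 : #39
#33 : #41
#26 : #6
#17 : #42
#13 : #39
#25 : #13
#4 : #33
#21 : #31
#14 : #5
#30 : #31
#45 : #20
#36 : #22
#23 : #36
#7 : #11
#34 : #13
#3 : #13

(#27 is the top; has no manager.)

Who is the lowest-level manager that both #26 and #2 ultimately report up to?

#26's chain of managers is #6, #18, #44, #19, #9, #15, #27. #2's chain of managers is #12, #20, #8, #44, #19, #9, #15, #27. The first manager that appears in both chains is #44.

#44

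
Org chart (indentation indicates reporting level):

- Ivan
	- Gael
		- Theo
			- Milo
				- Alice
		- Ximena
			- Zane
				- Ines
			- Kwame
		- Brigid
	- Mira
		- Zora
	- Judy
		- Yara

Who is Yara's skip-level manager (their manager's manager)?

Yara reports to Judy, and Judy reports to Ivan. So Yara's skip-level manager is Ivan.

Ivan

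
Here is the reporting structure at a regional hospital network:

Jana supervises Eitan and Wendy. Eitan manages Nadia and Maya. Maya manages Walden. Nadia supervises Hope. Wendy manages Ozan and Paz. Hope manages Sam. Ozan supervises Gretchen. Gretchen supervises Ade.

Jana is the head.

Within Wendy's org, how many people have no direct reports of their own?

2

The people in Wendy's organization with no one reporting to them are Paz, Ade. That is 2.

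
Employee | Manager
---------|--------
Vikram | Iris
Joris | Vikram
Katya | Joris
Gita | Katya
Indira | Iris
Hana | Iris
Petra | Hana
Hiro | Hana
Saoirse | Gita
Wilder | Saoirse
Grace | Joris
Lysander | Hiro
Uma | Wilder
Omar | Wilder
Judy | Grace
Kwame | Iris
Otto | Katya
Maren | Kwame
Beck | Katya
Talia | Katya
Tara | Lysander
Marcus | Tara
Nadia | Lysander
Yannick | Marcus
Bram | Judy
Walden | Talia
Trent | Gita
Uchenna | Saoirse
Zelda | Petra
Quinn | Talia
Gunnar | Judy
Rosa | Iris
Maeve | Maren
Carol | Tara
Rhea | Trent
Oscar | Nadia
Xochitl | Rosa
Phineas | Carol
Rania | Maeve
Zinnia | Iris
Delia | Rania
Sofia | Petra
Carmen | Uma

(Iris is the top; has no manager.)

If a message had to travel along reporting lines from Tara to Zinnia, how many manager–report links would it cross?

Tara is 4 levels below Iris, and Zinnia is 1 level below Iris (their lowest common manager). The shortest path runs up from Tara to Iris and back down to Zinnia: 4 + 1 = 5 links.

5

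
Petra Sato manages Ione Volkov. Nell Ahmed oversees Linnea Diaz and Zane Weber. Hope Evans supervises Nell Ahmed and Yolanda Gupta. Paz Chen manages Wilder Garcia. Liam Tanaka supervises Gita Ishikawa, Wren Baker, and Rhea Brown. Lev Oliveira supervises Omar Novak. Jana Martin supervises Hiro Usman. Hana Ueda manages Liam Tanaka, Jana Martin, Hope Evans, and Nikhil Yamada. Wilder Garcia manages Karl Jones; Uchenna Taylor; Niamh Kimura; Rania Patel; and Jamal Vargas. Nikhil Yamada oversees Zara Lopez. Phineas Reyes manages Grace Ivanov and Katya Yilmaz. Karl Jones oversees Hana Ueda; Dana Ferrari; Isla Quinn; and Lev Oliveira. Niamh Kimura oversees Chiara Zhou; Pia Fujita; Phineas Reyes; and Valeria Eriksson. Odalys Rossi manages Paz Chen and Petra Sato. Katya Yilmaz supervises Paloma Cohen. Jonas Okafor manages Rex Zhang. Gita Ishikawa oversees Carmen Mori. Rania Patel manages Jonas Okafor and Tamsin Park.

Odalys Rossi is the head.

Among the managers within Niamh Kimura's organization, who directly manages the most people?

Niamh Kimura

Direct-report counts within Niamh Kimura's organization: Niamh Kimura has 4; Phineas Reyes has 2; Katya Yilmaz has 1. The largest is 4, held by Niamh Kimura.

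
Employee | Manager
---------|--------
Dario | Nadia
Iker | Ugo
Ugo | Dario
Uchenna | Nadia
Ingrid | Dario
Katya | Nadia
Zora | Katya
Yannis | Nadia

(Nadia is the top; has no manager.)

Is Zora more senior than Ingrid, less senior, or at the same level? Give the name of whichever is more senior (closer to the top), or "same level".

Both Zora and Ingrid are 2 levels below Nadia.

same level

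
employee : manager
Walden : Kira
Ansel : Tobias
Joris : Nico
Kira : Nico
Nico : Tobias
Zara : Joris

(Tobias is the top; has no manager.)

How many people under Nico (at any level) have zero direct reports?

2

The people in Nico's organization with no one reporting to them are Zara, Walden. That is 2.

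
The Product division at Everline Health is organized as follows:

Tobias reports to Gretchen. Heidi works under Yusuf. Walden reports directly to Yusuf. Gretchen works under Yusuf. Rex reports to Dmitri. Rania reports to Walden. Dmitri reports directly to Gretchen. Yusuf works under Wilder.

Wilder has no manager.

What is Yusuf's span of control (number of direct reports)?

3

Yusuf directly manages Walden, Gretchen, Heidi. That is 3 direct reports.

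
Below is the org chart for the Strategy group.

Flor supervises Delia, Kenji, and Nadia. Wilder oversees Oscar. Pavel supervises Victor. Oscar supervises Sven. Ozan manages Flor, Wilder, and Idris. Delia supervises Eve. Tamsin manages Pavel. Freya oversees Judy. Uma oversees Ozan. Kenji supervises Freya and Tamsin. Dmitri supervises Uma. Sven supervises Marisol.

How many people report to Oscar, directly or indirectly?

2

Oscar directly manages Sven. Under Sven: Marisol (1). That's 2 in total.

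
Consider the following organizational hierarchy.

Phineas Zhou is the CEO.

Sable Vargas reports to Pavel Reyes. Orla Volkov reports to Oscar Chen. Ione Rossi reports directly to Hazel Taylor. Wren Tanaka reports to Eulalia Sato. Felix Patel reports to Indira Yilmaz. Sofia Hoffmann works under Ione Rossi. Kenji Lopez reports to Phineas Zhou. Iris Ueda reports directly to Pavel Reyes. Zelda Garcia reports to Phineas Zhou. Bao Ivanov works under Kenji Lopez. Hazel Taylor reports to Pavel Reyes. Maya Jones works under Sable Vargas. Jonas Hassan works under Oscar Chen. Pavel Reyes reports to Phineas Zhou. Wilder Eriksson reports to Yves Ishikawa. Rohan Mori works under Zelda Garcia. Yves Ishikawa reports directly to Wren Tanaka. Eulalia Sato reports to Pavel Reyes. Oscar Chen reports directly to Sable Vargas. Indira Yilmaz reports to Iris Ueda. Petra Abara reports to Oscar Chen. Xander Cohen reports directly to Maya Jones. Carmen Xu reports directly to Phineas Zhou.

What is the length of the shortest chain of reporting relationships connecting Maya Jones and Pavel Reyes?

2

Maya Jones is in Pavel Reyes's organization: the chain from Maya Jones up to Pavel Reyes is Maya Jones → Sable Vargas → Pavel Reyes, which is 2 links.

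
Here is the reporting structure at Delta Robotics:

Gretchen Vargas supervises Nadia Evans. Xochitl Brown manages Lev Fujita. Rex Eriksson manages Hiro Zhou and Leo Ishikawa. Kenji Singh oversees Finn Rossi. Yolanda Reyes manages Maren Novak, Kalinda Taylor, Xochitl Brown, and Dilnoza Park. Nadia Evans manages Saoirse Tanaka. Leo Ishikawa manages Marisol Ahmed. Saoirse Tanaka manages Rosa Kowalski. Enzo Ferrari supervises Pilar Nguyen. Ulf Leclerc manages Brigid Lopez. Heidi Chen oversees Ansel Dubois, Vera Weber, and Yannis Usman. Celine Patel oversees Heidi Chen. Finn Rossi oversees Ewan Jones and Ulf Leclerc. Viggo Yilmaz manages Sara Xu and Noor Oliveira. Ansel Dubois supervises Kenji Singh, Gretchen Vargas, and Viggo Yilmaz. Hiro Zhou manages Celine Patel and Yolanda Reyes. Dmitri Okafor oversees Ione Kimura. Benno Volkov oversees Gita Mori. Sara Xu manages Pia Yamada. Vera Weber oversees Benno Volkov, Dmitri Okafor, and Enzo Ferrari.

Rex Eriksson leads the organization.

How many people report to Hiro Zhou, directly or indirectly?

30

Hiro Zhou directly manages Celine Patel, Yolanda Reyes. Under Celine Patel: Heidi Chen, Yannis Usman, Vera Weber, Enzo Ferrari, Pilar Nguyen, Dmitri Okafor, Ione Kimura, Benno Volkov, Gita Mori, Ansel Dubois, Viggo Yilmaz, Noor Oliveira, Sara Xu, Pia Yamada, Gretchen Vargas, Nadia Evans, Saoirse Tanaka, Rosa Kowalski, Kenji Singh, Finn Rossi, Ewan Jones, Ulf Leclerc, Brigid Lopez (23). Under Yolanda Reyes: Maren Novak, Dilnoza Park, Kalinda Taylor, Xochitl Brown, Lev Fujita (5). So Hiro Zhou's organization is 2 direct reports plus everyone under them: 24 + 6 = 30.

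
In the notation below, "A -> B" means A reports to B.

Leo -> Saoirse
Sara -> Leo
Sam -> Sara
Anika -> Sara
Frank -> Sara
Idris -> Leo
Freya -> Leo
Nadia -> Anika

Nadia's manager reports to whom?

Sara

Nadia reports to Anika, and Anika reports to Sara. So Nadia's skip-level manager is Sara.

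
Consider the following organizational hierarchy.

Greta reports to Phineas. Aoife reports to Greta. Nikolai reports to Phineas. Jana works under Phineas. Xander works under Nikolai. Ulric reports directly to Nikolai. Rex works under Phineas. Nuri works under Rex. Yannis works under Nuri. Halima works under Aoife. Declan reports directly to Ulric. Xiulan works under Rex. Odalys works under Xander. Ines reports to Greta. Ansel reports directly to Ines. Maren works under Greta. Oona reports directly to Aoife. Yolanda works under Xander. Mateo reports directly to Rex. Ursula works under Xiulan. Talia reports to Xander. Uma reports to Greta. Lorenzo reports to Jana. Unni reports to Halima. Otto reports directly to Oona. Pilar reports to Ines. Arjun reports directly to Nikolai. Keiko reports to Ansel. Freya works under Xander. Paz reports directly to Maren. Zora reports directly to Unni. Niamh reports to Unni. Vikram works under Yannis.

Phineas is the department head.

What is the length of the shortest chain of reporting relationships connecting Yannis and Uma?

Yannis is 3 levels below Phineas, and Uma is 2 levels below Phineas (their lowest common manager). The shortest path runs up from Yannis to Phineas and back down to Uma: 3 + 2 = 5 links.

5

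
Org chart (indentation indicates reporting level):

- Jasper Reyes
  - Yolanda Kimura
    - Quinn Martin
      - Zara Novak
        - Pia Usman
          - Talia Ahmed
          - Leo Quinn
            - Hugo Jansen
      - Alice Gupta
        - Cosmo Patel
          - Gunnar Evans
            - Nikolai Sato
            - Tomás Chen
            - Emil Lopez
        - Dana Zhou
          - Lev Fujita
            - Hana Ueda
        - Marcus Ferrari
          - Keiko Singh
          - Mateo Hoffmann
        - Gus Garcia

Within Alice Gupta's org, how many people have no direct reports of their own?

The people in Alice Gupta's organization with no one reporting to them are Gus Garcia, Mateo Hoffmann, Keiko Singh, Hana Ueda, Emil Lopez, Tomás Chen, Nikolai Sato. That is 7.

7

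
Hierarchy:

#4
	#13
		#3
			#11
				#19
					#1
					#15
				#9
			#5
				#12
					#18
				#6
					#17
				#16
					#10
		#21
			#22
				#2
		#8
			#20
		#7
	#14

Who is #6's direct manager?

#6 reports directly to #5.

#5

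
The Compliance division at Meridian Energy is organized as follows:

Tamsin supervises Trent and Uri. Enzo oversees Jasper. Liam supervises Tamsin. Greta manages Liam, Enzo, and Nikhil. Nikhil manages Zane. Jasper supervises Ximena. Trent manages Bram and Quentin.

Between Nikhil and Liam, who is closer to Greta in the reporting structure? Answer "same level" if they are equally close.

Both Nikhil and Liam are 1 level below Greta.

same level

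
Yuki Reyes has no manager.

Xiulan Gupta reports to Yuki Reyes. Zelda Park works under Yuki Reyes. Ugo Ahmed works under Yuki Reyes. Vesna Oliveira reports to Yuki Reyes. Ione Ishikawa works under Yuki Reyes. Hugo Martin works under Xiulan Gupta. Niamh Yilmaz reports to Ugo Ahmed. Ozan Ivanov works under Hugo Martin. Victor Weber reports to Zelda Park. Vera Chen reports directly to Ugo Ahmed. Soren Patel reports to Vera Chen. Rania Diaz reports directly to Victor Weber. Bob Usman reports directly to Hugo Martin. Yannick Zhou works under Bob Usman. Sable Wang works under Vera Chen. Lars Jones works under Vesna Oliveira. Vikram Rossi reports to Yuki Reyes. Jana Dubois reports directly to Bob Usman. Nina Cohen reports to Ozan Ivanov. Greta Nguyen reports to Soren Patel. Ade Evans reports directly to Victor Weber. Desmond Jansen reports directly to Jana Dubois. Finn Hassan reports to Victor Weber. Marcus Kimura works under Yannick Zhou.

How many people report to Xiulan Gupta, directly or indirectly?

8

Xiulan Gupta directly manages Hugo Martin. Under Hugo Martin: Bob Usman, Jana Dubois, Desmond Jansen, Yannick Zhou, Marcus Kimura, Ozan Ivanov, Nina Cohen (7). That's 8 in total.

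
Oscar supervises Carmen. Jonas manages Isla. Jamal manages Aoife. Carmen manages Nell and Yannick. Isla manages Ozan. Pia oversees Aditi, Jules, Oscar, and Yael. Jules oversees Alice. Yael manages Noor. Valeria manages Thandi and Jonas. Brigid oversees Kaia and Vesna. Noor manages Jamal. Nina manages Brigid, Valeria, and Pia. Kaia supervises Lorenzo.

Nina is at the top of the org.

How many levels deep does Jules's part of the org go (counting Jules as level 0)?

1

The longest chain under Jules runs Jules → Alice, which is 1 level below Jules.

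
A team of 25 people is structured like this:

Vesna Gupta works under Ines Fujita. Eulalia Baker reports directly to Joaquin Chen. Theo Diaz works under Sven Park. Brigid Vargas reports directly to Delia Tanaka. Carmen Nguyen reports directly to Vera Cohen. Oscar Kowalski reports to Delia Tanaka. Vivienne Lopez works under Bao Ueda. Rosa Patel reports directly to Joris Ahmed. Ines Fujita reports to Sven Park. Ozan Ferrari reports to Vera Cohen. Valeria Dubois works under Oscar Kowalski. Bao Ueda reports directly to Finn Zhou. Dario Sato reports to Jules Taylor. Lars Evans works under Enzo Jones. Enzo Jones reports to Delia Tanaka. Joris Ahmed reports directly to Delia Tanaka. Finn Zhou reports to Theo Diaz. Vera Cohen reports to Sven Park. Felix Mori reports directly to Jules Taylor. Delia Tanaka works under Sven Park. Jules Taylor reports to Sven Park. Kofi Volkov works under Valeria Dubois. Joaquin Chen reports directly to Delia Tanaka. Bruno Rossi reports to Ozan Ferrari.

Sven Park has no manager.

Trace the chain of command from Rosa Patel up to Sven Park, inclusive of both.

Rosa Patel -> Joris Ahmed -> Delia Tanaka -> Sven Park

Rosa Patel reports to Joris Ahmed. Joris Ahmed reports to Delia Tanaka. Delia Tanaka reports to Sven Park. Sven Park is at the top.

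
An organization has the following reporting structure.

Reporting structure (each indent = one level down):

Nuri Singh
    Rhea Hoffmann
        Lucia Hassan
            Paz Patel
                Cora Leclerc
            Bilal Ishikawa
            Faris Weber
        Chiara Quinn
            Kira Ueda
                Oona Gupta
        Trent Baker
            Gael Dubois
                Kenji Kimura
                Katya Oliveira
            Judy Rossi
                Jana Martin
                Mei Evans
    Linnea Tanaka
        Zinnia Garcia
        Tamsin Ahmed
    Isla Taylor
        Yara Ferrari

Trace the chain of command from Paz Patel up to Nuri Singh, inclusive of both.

Paz Patel -> Lucia Hassan -> Rhea Hoffmann -> Nuri Singh

Paz Patel reports to Lucia Hassan. Lucia Hassan reports to Rhea Hoffmann. Rhea Hoffmann reports to Nuri Singh. Nuri Singh is at the top.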